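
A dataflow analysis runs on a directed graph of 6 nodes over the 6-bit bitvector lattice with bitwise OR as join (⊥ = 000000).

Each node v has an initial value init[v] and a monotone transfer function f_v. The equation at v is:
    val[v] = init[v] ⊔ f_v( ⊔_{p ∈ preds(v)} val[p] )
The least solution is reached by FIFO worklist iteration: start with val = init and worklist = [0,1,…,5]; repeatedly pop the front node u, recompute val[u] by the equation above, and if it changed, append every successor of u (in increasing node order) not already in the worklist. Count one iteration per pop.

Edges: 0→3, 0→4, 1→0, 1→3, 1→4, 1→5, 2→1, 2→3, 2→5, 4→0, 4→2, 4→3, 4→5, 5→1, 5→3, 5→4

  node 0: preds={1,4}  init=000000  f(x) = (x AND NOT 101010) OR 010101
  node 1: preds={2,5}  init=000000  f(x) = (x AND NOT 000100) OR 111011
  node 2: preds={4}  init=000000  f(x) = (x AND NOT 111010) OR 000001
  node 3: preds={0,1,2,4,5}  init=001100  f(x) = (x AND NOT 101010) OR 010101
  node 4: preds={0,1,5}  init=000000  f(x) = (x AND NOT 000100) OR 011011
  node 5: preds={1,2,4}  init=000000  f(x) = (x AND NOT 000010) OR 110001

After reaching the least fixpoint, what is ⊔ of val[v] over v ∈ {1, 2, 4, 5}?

111011

Iteration log — 11 steps:
  step 1. node 0  ⊔preds=000000  new=010101  old=000000  +wl: 
  step 2. node 1  ⊔preds=000000  new=111011  old=000000  +wl: 0
  step 3. node 2  ⊔preds=000000  new=000001  old=000000  +wl: 1
  step 4. node 3  ⊔preds=111111  new=011101  old=001100  +wl: 
  step 5. node 4  ⊔preds=111111  new=111011  old=000000  +wl: 2,3
  step 6. node 5  ⊔preds=111011  new=111001  old=000000  +wl: 4
  step 7. node 0  ⊔preds=111011  new=010101  stable
  step 8. node 1  ⊔preds=111001  new=111011  stable
  step 9. node 2  ⊔preds=111011  new=000001  stable
  step 10. node 3  ⊔preds=111111  new=011101  stable
  step 11. node 4  ⊔preds=111111  new=111011  stable

Least fixpoint reached:
  node 0: 010101
  node 1: 111011
  node 2: 000001
  node 3: 011101
  node 4: 111011
  node 5: 111001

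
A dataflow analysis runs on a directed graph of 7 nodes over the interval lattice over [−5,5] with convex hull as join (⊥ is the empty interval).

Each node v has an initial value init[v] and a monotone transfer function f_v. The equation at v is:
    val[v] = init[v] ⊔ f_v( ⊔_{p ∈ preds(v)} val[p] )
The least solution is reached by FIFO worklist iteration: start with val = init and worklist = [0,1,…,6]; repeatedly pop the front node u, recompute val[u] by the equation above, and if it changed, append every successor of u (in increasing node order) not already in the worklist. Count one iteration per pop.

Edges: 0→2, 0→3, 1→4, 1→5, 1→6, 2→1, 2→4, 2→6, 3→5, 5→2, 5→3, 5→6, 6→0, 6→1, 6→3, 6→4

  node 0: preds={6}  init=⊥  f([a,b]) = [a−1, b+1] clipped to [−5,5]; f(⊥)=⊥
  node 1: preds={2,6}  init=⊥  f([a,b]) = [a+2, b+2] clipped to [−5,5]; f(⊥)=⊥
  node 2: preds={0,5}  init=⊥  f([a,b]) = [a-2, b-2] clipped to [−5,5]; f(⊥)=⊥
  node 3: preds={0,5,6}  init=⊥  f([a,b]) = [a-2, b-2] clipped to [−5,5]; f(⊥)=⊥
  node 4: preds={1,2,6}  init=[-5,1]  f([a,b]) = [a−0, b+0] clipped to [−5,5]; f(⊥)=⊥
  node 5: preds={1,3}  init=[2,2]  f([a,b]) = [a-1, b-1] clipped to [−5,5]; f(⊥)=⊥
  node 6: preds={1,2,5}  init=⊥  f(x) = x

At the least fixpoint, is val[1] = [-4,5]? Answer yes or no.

no

Iteration log — 29 steps:
  step 1. node 0  ⊔preds=⊥  new=⊥  stable
  step 2. node 1  ⊔preds=⊥  new=⊥  stable
  step 3. node 2  ⊔preds=[2,2]  new=[0,0]  old=⊥  +wl: 1
  step 4. node 3  ⊔preds=[2,2]  new=[0,0]  old=⊥  +wl: 
  step 5. node 4  ⊔preds=[0,0]  new=[-5,1]  stable
  step 6. node 5  ⊔preds=[0,0]  new=[-1,2]  old=[2,2]  +wl: 2,3
  step 7. node 6  ⊔preds=[-1,2]  new=[-1,2]  old=⊥  +wl: 0,4
  step 8. node 1  ⊔preds=[-1,2]  new=[1,4]  old=⊥  +wl: 5,6
  step 9. node 2  ⊔preds=[-1,2]  new=[-3,0]  old=[0,0]  +wl: 1
  step 10. node 3  ⊔preds=[-1,2]  new=[-3,0]  old=[0,0]  +wl: 
  step 11. node 0  ⊔preds=[-1,2]  new=[-2,3]  old=⊥  +wl: 2,3
  step 12. node 4  ⊔preds=[-3,4]  new=[-5,4]  old=[-5,1]  +wl: 
  step 13. node 5  ⊔preds=[-3,4]  new=[-4,3]  old=[-1,2]  +wl: 
  step 14. node 6  ⊔preds=[-4,4]  new=[-4,4]  old=[-1,2]  +wl: 0,4
  step 15. node 1  ⊔preds=[-4,4]  new=[-2,5]  old=[1,4]  +wl: 5,6
  step 16. node 2  ⊔preds=[-4,3]  new=[-5,1]  old=[-3,0]  +wl: 1
  step 17. node 3  ⊔preds=[-4,4]  new=[-5,2]  old=[-3,0]  +wl: 
  step 18. node 0  ⊔preds=[-4,4]  new=[-5,5]  old=[-2,3]  +wl: 2,3
  step 19. node 4  ⊔preds=[-5,5]  new=[-5,5]  old=[-5,4]  +wl: 
  step 20. node 5  ⊔preds=[-5,5]  new=[-5,4]  old=[-4,3]  +wl: 
  step 21. node 6  ⊔preds=[-5,5]  new=[-5,5]  old=[-4,4]  +wl: 0,4
  step 22. node 1  ⊔preds=[-5,5]  new=[-3,5]  old=[-2,5]  +wl: 5,6
  step 23. node 2  ⊔preds=[-5,5]  new=[-5,3]  old=[-5,1]  +wl: 1
  step 24. node 3  ⊔preds=[-5,5]  new=[-5,3]  old=[-5,2]  +wl: 
  step 25. node 0  ⊔preds=[-5,5]  new=[-5,5]  stable
  step 26. node 4  ⊔preds=[-5,5]  new=[-5,5]  stable
  step 27. node 5  ⊔preds=[-5,5]  new=[-5,4]  stable
  step 28. node 6  ⊔preds=[-5,5]  new=[-5,5]  stable
  step 29. node 1  ⊔preds=[-5,5]  new=[-3,5]  stable

Least fixpoint reached:
  node 0: [-5,5]
  node 1: [-3,5]
  node 2: [-5,3]
  node 3: [-5,3]
  node 4: [-5,5]
  node 5: [-5,4]
  node 6: [-5,5]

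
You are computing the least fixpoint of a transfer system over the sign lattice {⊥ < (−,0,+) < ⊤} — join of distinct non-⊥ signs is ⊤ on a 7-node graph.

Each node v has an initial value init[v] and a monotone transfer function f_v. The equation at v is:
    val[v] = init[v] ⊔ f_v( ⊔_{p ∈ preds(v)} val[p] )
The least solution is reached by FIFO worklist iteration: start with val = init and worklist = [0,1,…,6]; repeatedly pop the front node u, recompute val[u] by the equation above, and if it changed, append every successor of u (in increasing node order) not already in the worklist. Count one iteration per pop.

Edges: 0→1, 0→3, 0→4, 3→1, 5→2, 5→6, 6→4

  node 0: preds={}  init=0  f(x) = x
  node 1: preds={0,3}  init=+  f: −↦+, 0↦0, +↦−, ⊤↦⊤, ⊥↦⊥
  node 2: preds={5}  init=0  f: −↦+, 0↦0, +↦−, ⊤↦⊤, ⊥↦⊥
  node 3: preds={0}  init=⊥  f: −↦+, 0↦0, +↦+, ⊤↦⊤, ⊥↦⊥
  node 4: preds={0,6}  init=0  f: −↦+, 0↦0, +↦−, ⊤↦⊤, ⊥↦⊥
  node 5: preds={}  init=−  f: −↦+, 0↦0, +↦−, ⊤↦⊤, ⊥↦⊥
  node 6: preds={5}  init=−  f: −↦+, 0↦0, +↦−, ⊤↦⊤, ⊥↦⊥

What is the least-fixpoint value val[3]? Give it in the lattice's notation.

Worklist (9 pops):
  #1 pop 0: in=⊥ → 0 (no change)
  #2 pop 1: in=0 → ⊤ (was +); enqueue []
  #3 pop 2: in=− → ⊤ (was 0); enqueue []
  #4 pop 3: in=0 → 0 (was ⊥); enqueue [1]
  #5 pop 4: in=⊤ → ⊤ (was 0); enqueue []
  #6 pop 5: in=⊥ → − (no change)
  #7 pop 6: in=− → ⊤ (was −); enqueue [4]
  #8 pop 1: in=0 → ⊤ (no change)
  #9 pop 4: in=⊤ → ⊤ (no change)

Fixpoint:
  val[0] = 0
  val[1] = ⊤
  val[2] = ⊤
  val[3] = 0
  val[4] = ⊤
  val[5] = −
  val[6] = ⊤

0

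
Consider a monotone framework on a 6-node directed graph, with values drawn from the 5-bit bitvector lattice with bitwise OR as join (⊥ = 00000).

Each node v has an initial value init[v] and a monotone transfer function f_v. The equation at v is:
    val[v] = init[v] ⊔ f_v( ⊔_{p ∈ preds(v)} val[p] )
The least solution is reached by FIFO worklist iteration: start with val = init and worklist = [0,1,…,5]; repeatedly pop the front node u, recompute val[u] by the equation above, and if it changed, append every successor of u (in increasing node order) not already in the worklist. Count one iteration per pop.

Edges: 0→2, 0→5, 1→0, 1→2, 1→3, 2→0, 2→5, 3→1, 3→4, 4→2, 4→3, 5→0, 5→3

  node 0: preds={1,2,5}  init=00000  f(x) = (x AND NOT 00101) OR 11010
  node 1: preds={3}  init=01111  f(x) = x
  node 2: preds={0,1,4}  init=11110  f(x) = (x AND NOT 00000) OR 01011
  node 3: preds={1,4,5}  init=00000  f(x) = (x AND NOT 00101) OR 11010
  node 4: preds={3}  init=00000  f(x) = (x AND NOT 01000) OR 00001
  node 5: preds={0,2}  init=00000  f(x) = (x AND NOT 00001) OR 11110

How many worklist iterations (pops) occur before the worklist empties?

Worklist (11 pops):
  #1 pop 0: in=11111 → 11010 (was 00000); enqueue []
  #2 pop 1: in=00000 → 01111 (no change)
  #3 pop 2: in=11111 → 11111 (was 11110); enqueue [0]
  #4 pop 3: in=01111 → 11010 (was 00000); enqueue [1]
  #5 pop 4: in=11010 → 10011 (was 00000); enqueue [2,3]
  #6 pop 5: in=11111 → 11110 (was 00000); enqueue []
  #7 pop 0: in=11111 → 11010 (no change)
  #8 pop 1: in=11010 → 11111 (was 01111); enqueue [0]
  #9 pop 2: in=11111 → 11111 (no change)
  #10 pop 3: in=11111 → 11010 (no change)
  #11 pop 0: in=11111 → 11010 (no change)

Fixpoint:
  val[0] = 11010
  val[1] = 11111
  val[2] = 11111
  val[3] = 11010
  val[4] = 10011
  val[5] = 11110

11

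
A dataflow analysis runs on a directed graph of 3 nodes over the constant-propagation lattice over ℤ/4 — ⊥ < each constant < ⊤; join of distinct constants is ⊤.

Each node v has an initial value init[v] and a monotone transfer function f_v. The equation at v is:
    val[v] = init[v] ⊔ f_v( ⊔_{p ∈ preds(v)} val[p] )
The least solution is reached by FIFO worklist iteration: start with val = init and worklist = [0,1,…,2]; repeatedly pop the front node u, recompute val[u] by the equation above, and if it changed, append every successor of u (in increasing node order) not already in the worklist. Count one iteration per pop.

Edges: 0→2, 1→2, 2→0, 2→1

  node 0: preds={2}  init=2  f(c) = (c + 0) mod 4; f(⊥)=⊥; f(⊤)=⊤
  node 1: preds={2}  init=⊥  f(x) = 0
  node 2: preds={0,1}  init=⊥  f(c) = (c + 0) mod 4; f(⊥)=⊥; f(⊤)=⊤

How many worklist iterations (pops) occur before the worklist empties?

6

Trace (6 dequeues):
  [1] u=0 | in ⊥ | out 2 | ==
  [2] u=1 | in ⊥ | out 0 | prev ⊥ | push {}
  [3] u=2 | in ⊤ | out ⊤ | prev ⊥ | push {0,1}
  [4] u=0 | in ⊤ | out ⊤ | prev 2 | push {2}
  [5] u=1 | in ⊤ | out 0 | ==
  [6] u=2 | in ⊤ | out ⊤ | ==

Converged values:
  [0] ⊤
  [1] 0
  [2] ⊤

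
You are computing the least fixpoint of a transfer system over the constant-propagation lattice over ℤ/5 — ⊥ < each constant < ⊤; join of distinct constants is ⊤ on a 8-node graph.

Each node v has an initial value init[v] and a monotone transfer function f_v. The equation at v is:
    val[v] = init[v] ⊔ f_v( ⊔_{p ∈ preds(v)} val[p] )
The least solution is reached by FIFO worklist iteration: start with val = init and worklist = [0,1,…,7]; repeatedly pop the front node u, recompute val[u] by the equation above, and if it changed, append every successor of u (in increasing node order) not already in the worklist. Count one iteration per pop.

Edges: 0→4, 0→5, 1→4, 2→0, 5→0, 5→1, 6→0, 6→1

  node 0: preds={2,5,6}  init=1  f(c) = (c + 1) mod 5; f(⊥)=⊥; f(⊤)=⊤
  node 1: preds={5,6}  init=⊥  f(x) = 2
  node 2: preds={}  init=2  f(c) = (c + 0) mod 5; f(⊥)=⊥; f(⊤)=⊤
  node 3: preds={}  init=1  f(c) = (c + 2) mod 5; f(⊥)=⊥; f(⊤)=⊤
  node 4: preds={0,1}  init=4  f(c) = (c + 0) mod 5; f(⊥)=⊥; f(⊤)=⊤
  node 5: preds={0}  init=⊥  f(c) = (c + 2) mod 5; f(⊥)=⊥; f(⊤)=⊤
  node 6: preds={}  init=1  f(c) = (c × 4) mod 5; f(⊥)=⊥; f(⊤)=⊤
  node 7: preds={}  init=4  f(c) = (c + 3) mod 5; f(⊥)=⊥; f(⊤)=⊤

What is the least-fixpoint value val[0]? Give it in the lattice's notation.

⊤

Worklist (10 pops):
  #1 pop 0: in=⊤ → ⊤ (was 1); enqueue []
  #2 pop 1: in=1 → 2 (was ⊥); enqueue []
  #3 pop 2: in=⊥ → 2 (no change)
  #4 pop 3: in=⊥ → 1 (no change)
  #5 pop 4: in=⊤ → ⊤ (was 4); enqueue []
  #6 pop 5: in=⊤ → ⊤ (was ⊥); enqueue [0,1]
  #7 pop 6: in=⊥ → 1 (no change)
  #8 pop 7: in=⊥ → 4 (no change)
  #9 pop 0: in=⊤ → ⊤ (no change)
  #10 pop 1: in=⊤ → 2 (no change)

Fixpoint:
  val[0] = ⊤
  val[1] = 2
  val[2] = 2
  val[3] = 1
  val[4] = ⊤
  val[5] = ⊤
  val[6] = 1
  val[7] = 4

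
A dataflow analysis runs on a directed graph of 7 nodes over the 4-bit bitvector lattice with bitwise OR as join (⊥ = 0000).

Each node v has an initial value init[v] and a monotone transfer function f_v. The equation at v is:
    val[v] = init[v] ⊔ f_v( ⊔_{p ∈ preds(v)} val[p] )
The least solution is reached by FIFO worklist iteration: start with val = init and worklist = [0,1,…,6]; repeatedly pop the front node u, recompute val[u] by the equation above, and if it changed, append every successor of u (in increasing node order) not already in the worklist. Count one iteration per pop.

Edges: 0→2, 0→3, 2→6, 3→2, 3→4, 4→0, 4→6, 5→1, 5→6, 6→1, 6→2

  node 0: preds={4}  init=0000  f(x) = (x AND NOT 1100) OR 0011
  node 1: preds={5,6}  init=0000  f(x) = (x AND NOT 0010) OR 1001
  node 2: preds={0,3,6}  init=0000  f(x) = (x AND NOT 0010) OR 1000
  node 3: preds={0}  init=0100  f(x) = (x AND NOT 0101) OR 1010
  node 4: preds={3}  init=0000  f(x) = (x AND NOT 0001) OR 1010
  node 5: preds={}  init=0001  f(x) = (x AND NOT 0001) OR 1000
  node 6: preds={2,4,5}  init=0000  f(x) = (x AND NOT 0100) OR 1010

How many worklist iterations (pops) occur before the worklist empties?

10

Trace (10 dequeues):
  [1] u=0 | in 0000 | out 0011 | prev 0000 | push {}
  [2] u=1 | in 0001 | out 1001 | prev 0000 | push {}
  [3] u=2 | in 0111 | out 1101 | prev 0000 | push {}
  [4] u=3 | in 0011 | out 1110 | prev 0100 | push {2}
  [5] u=4 | in 1110 | out 1110 | prev 0000 | push {0}
  [6] u=5 | in 0000 | out 1001 | prev 0001 | push {1}
  [7] u=6 | in 1111 | out 1011 | prev 0000 | push {}
  [8] u=2 | in 1111 | out 1101 | ==
  [9] u=0 | in 1110 | out 0011 | ==
  [10] u=1 | in 1011 | out 1001 | ==

Converged values:
  [0] 0011
  [1] 1001
  [2] 1101
  [3] 1110
  [4] 1110
  [5] 1001
  [6] 1011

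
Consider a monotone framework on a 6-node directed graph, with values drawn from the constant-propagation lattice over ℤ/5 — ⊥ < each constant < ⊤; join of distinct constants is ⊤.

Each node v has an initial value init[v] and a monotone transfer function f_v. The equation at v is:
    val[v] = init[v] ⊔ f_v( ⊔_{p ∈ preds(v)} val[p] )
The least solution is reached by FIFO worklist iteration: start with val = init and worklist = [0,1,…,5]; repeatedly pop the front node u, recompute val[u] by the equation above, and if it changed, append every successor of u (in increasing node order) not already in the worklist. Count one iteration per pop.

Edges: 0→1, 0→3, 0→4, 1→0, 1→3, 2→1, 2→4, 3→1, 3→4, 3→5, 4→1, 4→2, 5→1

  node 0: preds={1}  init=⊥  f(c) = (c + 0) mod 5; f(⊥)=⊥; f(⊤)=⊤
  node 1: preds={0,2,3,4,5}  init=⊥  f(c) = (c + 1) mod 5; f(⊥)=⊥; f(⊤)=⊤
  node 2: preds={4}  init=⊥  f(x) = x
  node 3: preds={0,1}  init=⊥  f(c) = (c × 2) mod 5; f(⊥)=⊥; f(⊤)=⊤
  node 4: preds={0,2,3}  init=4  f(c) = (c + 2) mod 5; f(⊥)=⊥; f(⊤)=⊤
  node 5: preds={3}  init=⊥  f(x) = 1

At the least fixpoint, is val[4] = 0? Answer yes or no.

Worklist (16 pops):
  #1 pop 0: in=⊥ → ⊥ (no change)
  #2 pop 1: in=4 → 0 (was ⊥); enqueue [0]
  #3 pop 2: in=4 → 4 (was ⊥); enqueue [1]
  #4 pop 3: in=0 → 0 (was ⊥); enqueue []
  #5 pop 4: in=⊤ → ⊤ (was 4); enqueue [2]
  #6 pop 5: in=0 → 1 (was ⊥); enqueue []
  #7 pop 0: in=0 → 0 (was ⊥); enqueue [3,4]
  #8 pop 1: in=⊤ → ⊤ (was 0); enqueue [0]
  #9 pop 2: in=⊤ → ⊤ (was 4); enqueue [1]
  #10 pop 3: in=⊤ → ⊤ (was 0); enqueue [5]
  #11 pop 4: in=⊤ → ⊤ (no change)
  #12 pop 0: in=⊤ → ⊤ (was 0); enqueue [3,4]
  #13 pop 1: in=⊤ → ⊤ (no change)
  #14 pop 5: in=⊤ → 1 (no change)
  #15 pop 3: in=⊤ → ⊤ (no change)
  #16 pop 4: in=⊤ → ⊤ (no change)

Fixpoint:
  val[0] = ⊤
  val[1] = ⊤
  val[2] = ⊤
  val[3] = ⊤
  val[4] = ⊤
  val[5] = 1

no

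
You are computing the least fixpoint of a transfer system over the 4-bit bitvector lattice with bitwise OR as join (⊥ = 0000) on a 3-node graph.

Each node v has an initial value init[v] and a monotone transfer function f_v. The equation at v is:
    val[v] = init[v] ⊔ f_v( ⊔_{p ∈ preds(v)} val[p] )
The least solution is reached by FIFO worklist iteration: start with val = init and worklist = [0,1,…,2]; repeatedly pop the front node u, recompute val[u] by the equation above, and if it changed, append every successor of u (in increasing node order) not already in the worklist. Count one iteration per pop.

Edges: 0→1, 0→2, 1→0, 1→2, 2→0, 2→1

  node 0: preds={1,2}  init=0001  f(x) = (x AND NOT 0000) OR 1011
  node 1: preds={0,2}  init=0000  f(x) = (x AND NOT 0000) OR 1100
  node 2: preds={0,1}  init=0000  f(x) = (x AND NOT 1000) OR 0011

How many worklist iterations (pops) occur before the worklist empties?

6

Iteration log — 6 steps:
  step 1. node 0  ⊔preds=0000  new=1011  old=0001  +wl: 
  step 2. node 1  ⊔preds=1011  new=1111  old=0000  +wl: 0
  step 3. node 2  ⊔preds=1111  new=0111  old=0000  +wl: 1
  step 4. node 0  ⊔preds=1111  new=1111  old=1011  +wl: 2
  step 5. node 1  ⊔preds=1111  new=1111  stable
  step 6. node 2  ⊔preds=1111  new=0111  stable

Least fixpoint reached:
  node 0: 1111
  node 1: 1111
  node 2: 0111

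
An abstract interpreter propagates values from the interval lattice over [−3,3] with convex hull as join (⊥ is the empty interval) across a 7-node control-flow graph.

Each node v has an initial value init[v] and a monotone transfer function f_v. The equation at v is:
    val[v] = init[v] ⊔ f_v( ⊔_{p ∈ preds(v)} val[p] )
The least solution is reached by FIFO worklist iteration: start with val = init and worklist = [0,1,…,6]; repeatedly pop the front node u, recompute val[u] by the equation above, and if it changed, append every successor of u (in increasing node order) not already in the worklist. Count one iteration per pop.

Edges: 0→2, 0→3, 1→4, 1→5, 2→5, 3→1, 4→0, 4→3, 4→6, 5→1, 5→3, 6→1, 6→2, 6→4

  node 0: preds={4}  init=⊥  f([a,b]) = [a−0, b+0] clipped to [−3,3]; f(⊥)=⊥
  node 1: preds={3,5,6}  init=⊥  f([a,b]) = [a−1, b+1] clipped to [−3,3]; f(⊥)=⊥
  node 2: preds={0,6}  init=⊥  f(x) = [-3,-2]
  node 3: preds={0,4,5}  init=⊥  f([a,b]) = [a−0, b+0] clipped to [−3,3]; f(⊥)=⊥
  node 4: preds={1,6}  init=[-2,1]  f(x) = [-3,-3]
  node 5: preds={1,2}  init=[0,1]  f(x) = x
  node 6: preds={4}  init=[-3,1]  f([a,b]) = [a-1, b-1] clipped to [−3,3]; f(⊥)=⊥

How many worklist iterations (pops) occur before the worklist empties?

Trace (16 dequeues):
  [1] u=0 | in [-2,1] | out [-2,1] | prev ⊥ | push {}
  [2] u=1 | in [-3,1] | out [-3,2] | prev ⊥ | push {}
  [3] u=2 | in [-3,1] | out [-3,-2] | prev ⊥ | push {}
  [4] u=3 | in [-2,1] | out [-2,1] | prev ⊥ | push {1}
  [5] u=4 | in [-3,2] | out [-3,1] | prev [-2,1] | push {0,3}
  [6] u=5 | in [-3,2] | out [-3,2] | prev [0,1] | push {}
  [7] u=6 | in [-3,1] | out [-3,1] | ==
  [8] u=1 | in [-3,2] | out [-3,3] | prev [-3,2] | push {4,5}
  [9] u=0 | in [-3,1] | out [-3,1] | prev [-2,1] | push {2}
  [10] u=3 | in [-3,2] | out [-3,2] | prev [-2,1] | push {1}
  [11] u=4 | in [-3,3] | out [-3,1] | ==
  [12] u=5 | in [-3,3] | out [-3,3] | prev [-3,2] | push {3}
  [13] u=2 | in [-3,1] | out [-3,-2] | ==
  [14] u=1 | in [-3,3] | out [-3,3] | ==
  [15] u=3 | in [-3,3] | out [-3,3] | prev [-3,2] | push {1}
  [16] u=1 | in [-3,3] | out [-3,3] | ==

Converged values:
  [0] [-3,1]
  [1] [-3,3]
  [2] [-3,-2]
  [3] [-3,3]
  [4] [-3,1]
  [5] [-3,3]
  [6] [-3,1]

16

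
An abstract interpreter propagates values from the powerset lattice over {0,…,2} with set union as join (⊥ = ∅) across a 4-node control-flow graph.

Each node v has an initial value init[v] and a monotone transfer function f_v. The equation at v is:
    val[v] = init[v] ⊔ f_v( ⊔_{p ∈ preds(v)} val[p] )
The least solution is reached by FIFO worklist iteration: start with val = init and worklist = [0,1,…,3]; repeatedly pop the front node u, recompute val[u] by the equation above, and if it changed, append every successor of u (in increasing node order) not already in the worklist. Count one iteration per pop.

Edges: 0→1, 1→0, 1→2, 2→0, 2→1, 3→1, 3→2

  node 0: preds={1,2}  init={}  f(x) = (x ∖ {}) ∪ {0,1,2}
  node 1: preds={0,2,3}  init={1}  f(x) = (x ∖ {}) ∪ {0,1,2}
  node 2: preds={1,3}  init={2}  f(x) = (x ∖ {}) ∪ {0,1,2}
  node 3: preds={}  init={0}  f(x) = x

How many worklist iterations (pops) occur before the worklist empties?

6

Worklist (6 pops):
  #1 pop 0: in={1,2} → {0,1,2} (was {}); enqueue []
  #2 pop 1: in={0,1,2} → {0,1,2} (was {1}); enqueue [0]
  #3 pop 2: in={0,1,2} → {0,1,2} (was {2}); enqueue [1]
  #4 pop 3: in={} → {0} (no change)
  #5 pop 0: in={0,1,2} → {0,1,2} (no change)
  #6 pop 1: in={0,1,2} → {0,1,2} (no change)

Fixpoint:
  val[0] = {0,1,2}
  val[1] = {0,1,2}
  val[2] = {0,1,2}
  val[3] = {0}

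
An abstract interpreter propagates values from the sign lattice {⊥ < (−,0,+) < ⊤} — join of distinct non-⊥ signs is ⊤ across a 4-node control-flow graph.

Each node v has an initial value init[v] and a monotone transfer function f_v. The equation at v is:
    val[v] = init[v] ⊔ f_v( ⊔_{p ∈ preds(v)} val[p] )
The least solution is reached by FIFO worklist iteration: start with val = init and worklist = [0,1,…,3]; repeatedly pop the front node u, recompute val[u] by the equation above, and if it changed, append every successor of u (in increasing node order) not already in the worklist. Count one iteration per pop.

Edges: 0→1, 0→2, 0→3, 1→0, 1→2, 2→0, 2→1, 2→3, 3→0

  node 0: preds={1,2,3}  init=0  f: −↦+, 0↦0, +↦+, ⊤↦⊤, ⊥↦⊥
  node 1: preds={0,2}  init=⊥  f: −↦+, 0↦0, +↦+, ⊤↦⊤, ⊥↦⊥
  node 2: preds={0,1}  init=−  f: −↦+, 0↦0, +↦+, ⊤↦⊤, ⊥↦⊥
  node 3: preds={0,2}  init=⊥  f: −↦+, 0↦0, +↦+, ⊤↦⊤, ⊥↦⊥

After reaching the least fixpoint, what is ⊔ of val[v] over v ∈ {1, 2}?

⊤

Iteration log — 6 steps:
  step 1. node 0  ⊔preds=−  new=⊤  old=0  +wl: 
  step 2. node 1  ⊔preds=⊤  new=⊤  old=⊥  +wl: 0
  step 3. node 2  ⊔preds=⊤  new=⊤  old=−  +wl: 1
  step 4. node 3  ⊔preds=⊤  new=⊤  old=⊥  +wl: 
  step 5. node 0  ⊔preds=⊤  new=⊤  stable
  step 6. node 1  ⊔preds=⊤  new=⊤  stable

Least fixpoint reached:
  node 0: ⊤
  node 1: ⊤
  node 2: ⊤
  node 3: ⊤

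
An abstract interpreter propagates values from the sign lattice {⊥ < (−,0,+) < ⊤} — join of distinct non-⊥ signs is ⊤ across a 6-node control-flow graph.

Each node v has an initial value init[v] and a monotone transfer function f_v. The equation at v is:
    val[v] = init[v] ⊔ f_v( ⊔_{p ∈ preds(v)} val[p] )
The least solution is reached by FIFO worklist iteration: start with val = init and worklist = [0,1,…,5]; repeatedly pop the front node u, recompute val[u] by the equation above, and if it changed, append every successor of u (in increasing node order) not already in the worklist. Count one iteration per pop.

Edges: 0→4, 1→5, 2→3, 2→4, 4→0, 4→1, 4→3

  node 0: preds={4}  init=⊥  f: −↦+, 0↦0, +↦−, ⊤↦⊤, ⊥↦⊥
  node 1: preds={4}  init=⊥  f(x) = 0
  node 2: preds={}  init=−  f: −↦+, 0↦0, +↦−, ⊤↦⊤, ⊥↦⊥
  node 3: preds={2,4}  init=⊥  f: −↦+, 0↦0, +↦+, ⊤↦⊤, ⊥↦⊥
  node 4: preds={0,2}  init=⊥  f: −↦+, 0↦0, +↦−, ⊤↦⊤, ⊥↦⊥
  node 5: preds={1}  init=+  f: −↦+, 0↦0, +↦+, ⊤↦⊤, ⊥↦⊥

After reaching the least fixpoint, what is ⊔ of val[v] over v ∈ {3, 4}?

⊤

Trace (10 dequeues):
  [1] u=0 | in ⊥ | out ⊥ | ==
  [2] u=1 | in ⊥ | out 0 | prev ⊥ | push {}
  [3] u=2 | in ⊥ | out − | ==
  [4] u=3 | in − | out + | prev ⊥ | push {}
  [5] u=4 | in − | out + | prev ⊥ | push {0,1,3}
  [6] u=5 | in 0 | out ⊤ | prev + | push {}
  [7] u=0 | in + | out − | prev ⊥ | push {4}
  [8] u=1 | in + | out 0 | ==
  [9] u=3 | in ⊤ | out ⊤ | prev + | push {}
  [10] u=4 | in − | out + | ==

Converged values:
  [0] −
  [1] 0
  [2] −
  [3] ⊤
  [4] +
  [5] ⊤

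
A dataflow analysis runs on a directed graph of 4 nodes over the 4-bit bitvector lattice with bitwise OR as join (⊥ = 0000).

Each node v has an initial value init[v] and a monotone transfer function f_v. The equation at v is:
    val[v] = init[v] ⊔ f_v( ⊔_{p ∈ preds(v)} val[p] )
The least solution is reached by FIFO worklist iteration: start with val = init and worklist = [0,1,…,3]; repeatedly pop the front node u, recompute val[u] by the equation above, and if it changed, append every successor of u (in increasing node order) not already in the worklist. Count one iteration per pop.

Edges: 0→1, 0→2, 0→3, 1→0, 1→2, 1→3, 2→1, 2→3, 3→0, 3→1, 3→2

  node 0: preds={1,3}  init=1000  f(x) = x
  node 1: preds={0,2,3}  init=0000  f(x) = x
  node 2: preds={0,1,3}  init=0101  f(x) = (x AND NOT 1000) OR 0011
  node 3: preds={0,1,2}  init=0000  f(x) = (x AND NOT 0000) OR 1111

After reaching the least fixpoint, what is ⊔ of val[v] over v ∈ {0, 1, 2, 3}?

1111

Iteration log — 9 steps:
  step 1. node 0  ⊔preds=0000  new=1000  stable
  step 2. node 1  ⊔preds=1101  new=1101  old=0000  +wl: 0
  step 3. node 2  ⊔preds=1101  new=0111  old=0101  +wl: 1
  step 4. node 3  ⊔preds=1111  new=1111  old=0000  +wl: 2
  step 5. node 0  ⊔preds=1111  new=1111  old=1000  +wl: 3
  step 6. node 1  ⊔preds=1111  new=1111  old=1101  +wl: 0
  step 7. node 2  ⊔preds=1111  new=0111  stable
  step 8. node 3  ⊔preds=1111  new=1111  stable
  step 9. node 0  ⊔preds=1111  new=1111  stable

Least fixpoint reached:
  node 0: 1111
  node 1: 1111
  node 2: 0111
  node 3: 1111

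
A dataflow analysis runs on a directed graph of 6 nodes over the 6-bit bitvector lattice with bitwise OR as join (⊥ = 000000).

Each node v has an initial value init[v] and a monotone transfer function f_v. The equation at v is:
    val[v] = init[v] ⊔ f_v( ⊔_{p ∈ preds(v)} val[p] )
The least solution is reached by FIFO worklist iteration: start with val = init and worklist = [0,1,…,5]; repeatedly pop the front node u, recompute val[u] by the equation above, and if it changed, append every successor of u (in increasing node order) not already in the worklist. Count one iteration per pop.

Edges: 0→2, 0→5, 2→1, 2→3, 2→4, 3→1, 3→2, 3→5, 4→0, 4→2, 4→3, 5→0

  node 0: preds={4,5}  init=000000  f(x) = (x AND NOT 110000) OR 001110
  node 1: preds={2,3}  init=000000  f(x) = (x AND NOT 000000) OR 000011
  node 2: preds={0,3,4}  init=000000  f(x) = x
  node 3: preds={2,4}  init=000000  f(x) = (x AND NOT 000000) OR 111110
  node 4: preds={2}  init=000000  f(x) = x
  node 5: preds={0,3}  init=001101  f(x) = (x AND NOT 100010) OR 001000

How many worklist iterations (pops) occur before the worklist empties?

Worklist (15 pops):
  #1 pop 0: in=001101 → 001111 (was 000000); enqueue []
  #2 pop 1: in=000000 → 000011 (was 000000); enqueue []
  #3 pop 2: in=001111 → 001111 (was 000000); enqueue [1]
  #4 pop 3: in=001111 → 111111 (was 000000); enqueue [2]
  #5 pop 4: in=001111 → 001111 (was 000000); enqueue [0,3]
  #6 pop 5: in=111111 → 011101 (was 001101); enqueue []
  #7 pop 1: in=111111 → 111111 (was 000011); enqueue []
  #8 pop 2: in=111111 → 111111 (was 001111); enqueue [1,4]
  #9 pop 0: in=011111 → 001111 (no change)
  #10 pop 3: in=111111 → 111111 (no change)
  #11 pop 1: in=111111 → 111111 (no change)
  #12 pop 4: in=111111 → 111111 (was 001111); enqueue [0,2,3]
  #13 pop 0: in=111111 → 001111 (no change)
  #14 pop 2: in=111111 → 111111 (no change)
  #15 pop 3: in=111111 → 111111 (no change)

Fixpoint:
  val[0] = 001111
  val[1] = 111111
  val[2] = 111111
  val[3] = 111111
  val[4] = 111111
  val[5] = 011101

15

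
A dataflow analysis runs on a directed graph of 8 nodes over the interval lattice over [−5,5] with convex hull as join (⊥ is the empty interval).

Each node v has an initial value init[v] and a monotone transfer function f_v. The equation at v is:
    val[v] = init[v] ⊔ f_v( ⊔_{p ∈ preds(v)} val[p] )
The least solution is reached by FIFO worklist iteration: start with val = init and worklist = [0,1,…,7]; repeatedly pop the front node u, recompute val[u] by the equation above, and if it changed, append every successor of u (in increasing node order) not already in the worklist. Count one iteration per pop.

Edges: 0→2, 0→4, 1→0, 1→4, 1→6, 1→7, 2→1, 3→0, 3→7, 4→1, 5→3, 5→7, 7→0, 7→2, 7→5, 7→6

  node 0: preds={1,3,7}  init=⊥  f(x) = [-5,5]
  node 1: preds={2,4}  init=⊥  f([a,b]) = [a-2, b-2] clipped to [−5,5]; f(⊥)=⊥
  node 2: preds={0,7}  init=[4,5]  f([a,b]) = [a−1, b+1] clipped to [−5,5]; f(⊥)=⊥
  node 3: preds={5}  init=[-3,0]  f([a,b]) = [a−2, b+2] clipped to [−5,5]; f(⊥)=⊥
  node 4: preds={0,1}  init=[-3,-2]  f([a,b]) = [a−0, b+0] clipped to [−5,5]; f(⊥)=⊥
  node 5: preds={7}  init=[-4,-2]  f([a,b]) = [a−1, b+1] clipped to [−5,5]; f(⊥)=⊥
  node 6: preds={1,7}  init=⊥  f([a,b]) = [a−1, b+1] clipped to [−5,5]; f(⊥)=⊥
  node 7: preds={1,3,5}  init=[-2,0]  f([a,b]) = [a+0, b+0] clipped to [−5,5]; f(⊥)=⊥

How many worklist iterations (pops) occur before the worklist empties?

27

Worklist (27 pops):
  #1 pop 0: in=[-3,0] → [-5,5] (was ⊥); enqueue []
  #2 pop 1: in=[-3,5] → [-5,3] (was ⊥); enqueue [0]
  #3 pop 2: in=[-5,5] → [-5,5] (was [4,5]); enqueue [1]
  #4 pop 3: in=[-4,-2] → [-5,0] (was [-3,0]); enqueue []
  #5 pop 4: in=[-5,5] → [-5,5] (was [-3,-2]); enqueue []
  #6 pop 5: in=[-2,0] → [-4,1] (was [-4,-2]); enqueue [3]
  #7 pop 6: in=[-5,3] → [-5,4] (was ⊥); enqueue []
  #8 pop 7: in=[-5,3] → [-5,3] (was [-2,0]); enqueue [2,5,6]
  #9 pop 0: in=[-5,3] → [-5,5] (no change)
  #10 pop 1: in=[-5,5] → [-5,3] (no change)
  #11 pop 3: in=[-4,1] → [-5,3] (was [-5,0]); enqueue [0,7]
  #12 pop 2: in=[-5,5] → [-5,5] (no change)
  #13 pop 5: in=[-5,3] → [-5,4] (was [-4,1]); enqueue [3]
  #14 pop 6: in=[-5,3] → [-5,4] (no change)
  #15 pop 0: in=[-5,3] → [-5,5] (no change)
  #16 pop 7: in=[-5,4] → [-5,4] (was [-5,3]); enqueue [0,2,5,6]
  #17 pop 3: in=[-5,4] → [-5,5] (was [-5,3]); enqueue [7]
  #18 pop 0: in=[-5,5] → [-5,5] (no change)
  #19 pop 2: in=[-5,5] → [-5,5] (no change)
  #20 pop 5: in=[-5,4] → [-5,5] (was [-5,4]); enqueue [3]
  #21 pop 6: in=[-5,4] → [-5,5] (was [-5,4]); enqueue []
  #22 pop 7: in=[-5,5] → [-5,5] (was [-5,4]); enqueue [0,2,5,6]
  #23 pop 3: in=[-5,5] → [-5,5] (no change)
  #24 pop 0: in=[-5,5] → [-5,5] (no change)
  #25 pop 2: in=[-5,5] → [-5,5] (no change)
  #26 pop 5: in=[-5,5] → [-5,5] (no change)
  #27 pop 6: in=[-5,5] → [-5,5] (no change)

Fixpoint:
  val[0] = [-5,5]
  val[1] = [-5,3]
  val[2] = [-5,5]
  val[3] = [-5,5]
  val[4] = [-5,5]
  val[5] = [-5,5]
  val[6] = [-5,5]
  val[7] = [-5,5]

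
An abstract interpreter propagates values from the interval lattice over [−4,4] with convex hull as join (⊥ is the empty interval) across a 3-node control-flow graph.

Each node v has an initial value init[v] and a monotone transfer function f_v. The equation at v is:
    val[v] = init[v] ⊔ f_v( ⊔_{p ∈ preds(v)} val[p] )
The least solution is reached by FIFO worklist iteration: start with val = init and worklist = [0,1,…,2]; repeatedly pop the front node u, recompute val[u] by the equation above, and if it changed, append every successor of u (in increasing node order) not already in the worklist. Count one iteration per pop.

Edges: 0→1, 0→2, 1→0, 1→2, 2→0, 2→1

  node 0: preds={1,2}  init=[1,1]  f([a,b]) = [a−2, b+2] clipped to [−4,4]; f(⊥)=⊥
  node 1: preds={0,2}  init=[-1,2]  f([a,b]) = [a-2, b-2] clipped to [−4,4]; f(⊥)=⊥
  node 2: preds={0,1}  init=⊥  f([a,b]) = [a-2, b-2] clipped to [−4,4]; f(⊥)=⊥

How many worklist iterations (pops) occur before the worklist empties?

6

Trace (6 dequeues):
  [1] u=0 | in [-1,2] | out [-3,4] | prev [1,1] | push {}
  [2] u=1 | in [-3,4] | out [-4,2] | prev [-1,2] | push {0}
  [3] u=2 | in [-4,4] | out [-4,2] | prev ⊥ | push {1}
  [4] u=0 | in [-4,2] | out [-4,4] | prev [-3,4] | push {2}
  [5] u=1 | in [-4,4] | out [-4,2] | ==
  [6] u=2 | in [-4,4] | out [-4,2] | ==

Converged values:
  [0] [-4,4]
  [1] [-4,2]
  [2] [-4,2]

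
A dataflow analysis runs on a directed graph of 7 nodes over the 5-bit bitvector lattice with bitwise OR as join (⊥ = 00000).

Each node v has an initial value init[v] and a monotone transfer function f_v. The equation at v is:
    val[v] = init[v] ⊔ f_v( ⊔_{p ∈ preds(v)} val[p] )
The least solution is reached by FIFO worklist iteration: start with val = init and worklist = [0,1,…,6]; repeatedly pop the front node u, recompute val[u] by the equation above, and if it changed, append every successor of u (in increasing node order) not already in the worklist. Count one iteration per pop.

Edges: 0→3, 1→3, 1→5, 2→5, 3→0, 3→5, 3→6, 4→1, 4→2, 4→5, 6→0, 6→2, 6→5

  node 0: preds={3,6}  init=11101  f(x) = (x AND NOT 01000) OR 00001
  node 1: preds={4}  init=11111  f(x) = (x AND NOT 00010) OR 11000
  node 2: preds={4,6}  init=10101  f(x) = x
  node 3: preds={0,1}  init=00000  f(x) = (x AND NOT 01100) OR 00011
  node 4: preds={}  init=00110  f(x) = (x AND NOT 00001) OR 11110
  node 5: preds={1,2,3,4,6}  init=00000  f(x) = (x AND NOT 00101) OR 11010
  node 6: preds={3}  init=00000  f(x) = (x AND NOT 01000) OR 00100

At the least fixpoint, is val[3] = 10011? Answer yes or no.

Iteration log — 12 steps:
  step 1. node 0  ⊔preds=00000  new=11101  stable
  step 2. node 1  ⊔preds=00110  new=11111  stable
  step 3. node 2  ⊔preds=00110  new=10111  old=10101  +wl: 
  step 4. node 3  ⊔preds=11111  new=10011  old=00000  +wl: 0
  step 5. node 4  ⊔preds=00000  new=11110  old=00110  +wl: 1,2
  step 6. node 5  ⊔preds=11111  new=11010  old=00000  +wl: 
  step 7. node 6  ⊔preds=10011  new=10111  old=00000  +wl: 5
  step 8. node 0  ⊔preds=10111  new=11111  old=11101  +wl: 3
  step 9. node 1  ⊔preds=11110  new=11111  stable
  step 10. node 2  ⊔preds=11111  new=11111  old=10111  +wl: 
  step 11. node 5  ⊔preds=11111  new=11010  stable
  step 12. node 3  ⊔preds=11111  new=10011  stable

Least fixpoint reached:
  node 0: 11111
  node 1: 11111
  node 2: 11111
  node 3: 10011
  node 4: 11110
  node 5: 11010
  node 6: 10111

yes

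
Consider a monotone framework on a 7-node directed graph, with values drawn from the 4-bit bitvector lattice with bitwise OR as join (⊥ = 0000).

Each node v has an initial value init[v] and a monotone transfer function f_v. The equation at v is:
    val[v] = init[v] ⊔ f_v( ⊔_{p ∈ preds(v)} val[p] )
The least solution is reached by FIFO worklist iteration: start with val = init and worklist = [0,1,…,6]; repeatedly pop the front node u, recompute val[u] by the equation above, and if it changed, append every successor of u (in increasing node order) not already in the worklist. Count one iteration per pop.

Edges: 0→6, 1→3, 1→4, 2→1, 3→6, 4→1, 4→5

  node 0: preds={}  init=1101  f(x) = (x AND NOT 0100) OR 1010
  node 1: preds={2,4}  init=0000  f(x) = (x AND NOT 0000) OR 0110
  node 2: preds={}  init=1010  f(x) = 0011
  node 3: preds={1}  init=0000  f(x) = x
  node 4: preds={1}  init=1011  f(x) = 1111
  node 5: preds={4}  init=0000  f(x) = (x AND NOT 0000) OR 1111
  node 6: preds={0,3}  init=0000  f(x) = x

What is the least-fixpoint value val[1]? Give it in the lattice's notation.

Worklist (8 pops):
  #1 pop 0: in=0000 → 1111 (was 1101); enqueue []
  #2 pop 1: in=1011 → 1111 (was 0000); enqueue []
  #3 pop 2: in=0000 → 1011 (was 1010); enqueue [1]
  #4 pop 3: in=1111 → 1111 (was 0000); enqueue []
  #5 pop 4: in=1111 → 1111 (was 1011); enqueue []
  #6 pop 5: in=1111 → 1111 (was 0000); enqueue []
  #7 pop 6: in=1111 → 1111 (was 0000); enqueue []
  #8 pop 1: in=1111 → 1111 (no change)

Fixpoint:
  val[0] = 1111
  val[1] = 1111
  val[2] = 1011
  val[3] = 1111
  val[4] = 1111
  val[5] = 1111
  val[6] = 1111

1111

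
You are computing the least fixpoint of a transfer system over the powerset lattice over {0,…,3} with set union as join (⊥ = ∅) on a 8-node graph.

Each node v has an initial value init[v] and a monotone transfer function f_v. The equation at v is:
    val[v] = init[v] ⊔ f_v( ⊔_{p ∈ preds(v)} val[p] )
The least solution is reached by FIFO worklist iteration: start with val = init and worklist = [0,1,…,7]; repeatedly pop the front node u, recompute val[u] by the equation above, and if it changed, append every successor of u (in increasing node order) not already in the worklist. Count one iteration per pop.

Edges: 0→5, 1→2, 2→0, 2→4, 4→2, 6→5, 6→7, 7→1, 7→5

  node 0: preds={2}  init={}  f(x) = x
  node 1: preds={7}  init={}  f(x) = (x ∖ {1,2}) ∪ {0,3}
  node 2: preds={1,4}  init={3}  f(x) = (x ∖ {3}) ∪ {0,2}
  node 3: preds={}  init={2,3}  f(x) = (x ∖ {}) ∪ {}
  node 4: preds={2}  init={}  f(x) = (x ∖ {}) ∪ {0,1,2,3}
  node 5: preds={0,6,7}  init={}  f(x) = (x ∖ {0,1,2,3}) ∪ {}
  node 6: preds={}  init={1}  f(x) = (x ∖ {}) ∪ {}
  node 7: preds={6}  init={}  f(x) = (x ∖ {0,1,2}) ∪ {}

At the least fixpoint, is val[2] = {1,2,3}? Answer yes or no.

no

Iteration log — 14 steps:
  step 1. node 0  ⊔preds={3}  new={3}  old={}  +wl: 
  step 2. node 1  ⊔preds={}  new={0,3}  old={}  +wl: 
  step 3. node 2  ⊔preds={0,3}  new={0,2,3}  old={3}  +wl: 0
  step 4. node 3  ⊔preds={}  new={2,3}  stable
  step 5. node 4  ⊔preds={0,2,3}  new={0,1,2,3}  old={}  +wl: 2
  step 6. node 5  ⊔preds={1,3}  new={}  stable
  step 7. node 6  ⊔preds={}  new={1}  stable
  step 8. node 7  ⊔preds={1}  new={}  stable
  step 9. node 0  ⊔preds={0,2,3}  new={0,2,3}  old={3}  +wl: 5
  step 10. node 2  ⊔preds={0,1,2,3}  new={0,1,2,3}  old={0,2,3}  +wl: 0,4
  step 11. node 5  ⊔preds={0,1,2,3}  new={}  stable
  step 12. node 0  ⊔preds={0,1,2,3}  new={0,1,2,3}  old={0,2,3}  +wl: 5
  step 13. node 4  ⊔preds={0,1,2,3}  new={0,1,2,3}  stable
  step 14. node 5  ⊔preds={0,1,2,3}  new={}  stable

Least fixpoint reached:
  node 0: {0,1,2,3}
  node 1: {0,3}
  node 2: {0,1,2,3}
  node 3: {2,3}
  node 4: {0,1,2,3}
  node 5: {}
  node 6: {1}
  node 7: {}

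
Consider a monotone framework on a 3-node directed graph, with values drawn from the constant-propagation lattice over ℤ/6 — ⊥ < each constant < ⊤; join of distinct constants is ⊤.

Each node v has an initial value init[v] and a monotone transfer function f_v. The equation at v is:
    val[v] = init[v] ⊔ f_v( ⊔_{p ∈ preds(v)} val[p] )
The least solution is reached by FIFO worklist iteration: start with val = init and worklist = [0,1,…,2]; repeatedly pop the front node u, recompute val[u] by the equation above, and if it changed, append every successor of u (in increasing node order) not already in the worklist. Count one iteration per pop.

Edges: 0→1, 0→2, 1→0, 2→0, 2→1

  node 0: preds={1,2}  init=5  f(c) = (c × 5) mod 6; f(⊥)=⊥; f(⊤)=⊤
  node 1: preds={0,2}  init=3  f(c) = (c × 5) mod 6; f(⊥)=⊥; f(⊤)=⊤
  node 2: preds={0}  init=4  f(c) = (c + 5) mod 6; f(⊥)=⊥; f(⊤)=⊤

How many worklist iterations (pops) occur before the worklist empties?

5

Iteration log — 5 steps:
  step 1. node 0  ⊔preds=⊤  new=⊤  old=5  +wl: 
  step 2. node 1  ⊔preds=⊤  new=⊤  old=3  +wl: 0
  step 3. node 2  ⊔preds=⊤  new=⊤  old=4  +wl: 1
  step 4. node 0  ⊔preds=⊤  new=⊤  stable
  step 5. node 1  ⊔preds=⊤  new=⊤  stable

Least fixpoint reached:
  node 0: ⊤
  node 1: ⊤
  node 2: ⊤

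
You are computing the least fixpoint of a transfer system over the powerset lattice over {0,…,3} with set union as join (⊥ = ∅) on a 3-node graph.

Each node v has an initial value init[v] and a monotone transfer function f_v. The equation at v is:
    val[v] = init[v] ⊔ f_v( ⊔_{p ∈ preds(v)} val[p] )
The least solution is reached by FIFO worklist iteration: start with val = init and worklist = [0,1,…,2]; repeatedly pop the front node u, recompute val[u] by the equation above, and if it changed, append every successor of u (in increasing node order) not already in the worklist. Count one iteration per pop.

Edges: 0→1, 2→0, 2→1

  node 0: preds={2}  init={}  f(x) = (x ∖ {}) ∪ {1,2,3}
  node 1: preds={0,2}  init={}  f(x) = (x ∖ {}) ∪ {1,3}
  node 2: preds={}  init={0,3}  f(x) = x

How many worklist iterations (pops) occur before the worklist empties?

3

Iteration log — 3 steps:
  step 1. node 0  ⊔preds={0,3}  new={0,1,2,3}  old={}  +wl: 
  step 2. node 1  ⊔preds={0,1,2,3}  new={0,1,2,3}  old={}  +wl: 
  step 3. node 2  ⊔preds={}  new={0,3}  stable

Least fixpoint reached:
  node 0: {0,1,2,3}
  node 1: {0,1,2,3}
  node 2: {0,3}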